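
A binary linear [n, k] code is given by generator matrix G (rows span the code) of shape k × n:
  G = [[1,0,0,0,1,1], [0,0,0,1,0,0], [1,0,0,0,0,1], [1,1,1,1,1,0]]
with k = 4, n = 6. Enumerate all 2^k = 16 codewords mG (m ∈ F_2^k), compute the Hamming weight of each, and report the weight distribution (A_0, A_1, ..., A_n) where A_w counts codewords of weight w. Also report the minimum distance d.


Weight distribution: A_0 = 1, A_1 = 2, A_2 = 2, A_3 = 4, A_4 = 5, A_5 = 2. Minimum distance d = 1.

Enumerate all 2^4 = 16 messages m ∈ F_2^4.
For each, compute codeword c = mG in F_2^6, then tally its weight.
  m = 0000 → c = 000000, weight = 0.
  m = 1000 → c = 100011, weight = 3.
  m = 0100 → c = 000100, weight = 1.
  m = 1100 → c = 100111, weight = 4.
  m = 0010 → c = 100001, weight = 2.
  m = 1010 → c = 000010, weight = 1.
  m = 0110 → c = 100101, weight = 3.
  m = 1110 → c = 000110, weight = 2.
  m = 0001 → c = 111110, weight = 5.
  m = 1001 → c = 011101, weight = 4.
  m = 0101 → c = 111010, weight = 4.
  m = 1101 → c = 011001, weight = 3.
  m = 0011 → c = 011111, weight = 5.
  m = 1011 → c = 111100, weight = 4.
  m = 0111 → c = 011011, weight = 4.
  m = 1111 → c = 111000, weight = 3.
Tally weights:
  weight 0: 1 codewords.
  weight 1: 2 codewords.
  weight 2: 2 codewords.
  weight 3: 4 codewords.
  weight 4: 5 codewords.
  weight 5: 2 codewords.
Minimum distance d = smallest w > 0 with A_w > 0 = 1.
Sanity: Σ A_w = 16 = 2^4 = 16 ✓.


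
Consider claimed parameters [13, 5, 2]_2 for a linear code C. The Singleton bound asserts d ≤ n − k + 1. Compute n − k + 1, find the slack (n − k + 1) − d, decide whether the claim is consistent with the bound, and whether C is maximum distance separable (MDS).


Singleton RHS = n − k + 1 = 9, slack = 7, bound satisfied, not MDS.

Singleton bound: d ≤ n − k + 1.
Here n = 13, k = 5, so n − k + 1 = 9.
Given d = 2, check d ≤ 9: YES.
Slack = (n − k + 1) − d = 7.
The code is NOT MDS (slack = 7 > 0).
Description: the claimed parameters are [13, 5, 2]_2; such a code would be non-MDS.


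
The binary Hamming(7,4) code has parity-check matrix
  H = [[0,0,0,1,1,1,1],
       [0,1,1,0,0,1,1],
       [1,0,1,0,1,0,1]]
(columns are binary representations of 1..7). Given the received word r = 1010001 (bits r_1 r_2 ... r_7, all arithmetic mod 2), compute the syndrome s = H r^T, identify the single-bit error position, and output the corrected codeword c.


s = (1, 0, 1)^T, error position = 5, corrected codeword c = 1010101

Compute s = H r^T mod 2 one row at a time:
  s_1 = 0 + 0 + 0 + 1 = 1 ≡ 1 (mod 2).
  s_2 = 0 + 1 + 0 + 1 = 2 ≡ 0 (mod 2).
  s_3 = 1 + 1 + 0 + 1 = 3 ≡ 1 (mod 2).
s = (1, 0, 1)^T — this equals column 5 of H (binary 101), so error is at position 5.
Correct: flip bit 5 of r = 1010001 to get c = 1010101.


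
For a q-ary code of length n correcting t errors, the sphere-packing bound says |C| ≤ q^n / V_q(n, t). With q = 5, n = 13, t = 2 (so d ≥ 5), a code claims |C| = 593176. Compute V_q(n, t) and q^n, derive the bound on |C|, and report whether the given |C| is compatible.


V_q(n, t) = 1301, q^n = 1220703125, Hamming bound = 938280, |C| = 593176 ≤ bound (satisfied).

Step 1: Compute V_q(n, t) = Σ_{j=0}^2 C(n, j) (q−1)^j.
  j = 0: C(13,0)·(4)^0 = 1·1 = 1.
  j = 1: C(13,1)·(4)^1 = 13·4 = 52.
  j = 2: C(13,2)·(4)^2 = 78·16 = 1248.
  V_q(n, t) = 1 + 52 + 1248 = 1301.
Step 2: q^n = 5^13 = 1220703125.
Step 3: Hamming bound ⌊q^n / V_q(n,t)⌋ = ⌊1220703125/1301⌋ = 938280.
Step 4: Compare |C| = 593176 to 938280: satisfied.
The claimed |C| lies below the Hamming bound.


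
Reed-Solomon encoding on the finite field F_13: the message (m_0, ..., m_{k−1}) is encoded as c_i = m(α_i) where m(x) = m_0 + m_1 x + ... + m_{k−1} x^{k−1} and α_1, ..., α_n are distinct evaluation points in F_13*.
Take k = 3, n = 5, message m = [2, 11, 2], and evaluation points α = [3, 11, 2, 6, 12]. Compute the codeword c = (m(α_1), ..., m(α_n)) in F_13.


c = [1, 1, 6, 10, 6]

Message polynomial: m(x) = 2 + 11·x + 2·x^2 (mod 13).
For each evaluation point α_i, compute m(α_i) mod 13:
  α_1 = 3: Horner steps 2 → 4 → 1, so m(3) = 1.
  α_2 = 11: Horner steps 2 → 7 → 1, so m(11) = 1.
  α_3 = 2: Horner steps 2 → 2 → 6, so m(2) = 6.
  α_4 = 6: Horner steps 2 → 10 → 10, so m(6) = 10.
  α_5 = 12: Horner steps 2 → 9 → 6, so m(12) = 6.
Codeword c = [1, 1, 6, 10, 6] ∈ F_13^5.


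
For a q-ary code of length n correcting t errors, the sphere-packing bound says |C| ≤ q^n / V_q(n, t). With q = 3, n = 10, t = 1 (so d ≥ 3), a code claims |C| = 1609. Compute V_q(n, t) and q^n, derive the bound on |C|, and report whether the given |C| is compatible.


V_q(n, t) = 21, q^n = 59049, Hamming bound = 2811, |C| = 1609 ≤ bound (satisfied).

Step 1: Compute V_q(n, t) = Σ_{j=0}^1 C(n, j) (q−1)^j.
  j = 0: C(10,0)·(2)^0 = 1·1 = 1.
  j = 1: C(10,1)·(2)^1 = 10·2 = 20.
  V_q(n, t) = 1 + 20 = 21.
Step 2: q^n = 3^10 = 59049.
Step 3: Hamming bound ⌊q^n / V_q(n,t)⌋ = ⌊59049/21⌋ = 2811.
Step 4: Compare |C| = 1609 to 2811: satisfied.
The claimed |C| lies below the Hamming bound.


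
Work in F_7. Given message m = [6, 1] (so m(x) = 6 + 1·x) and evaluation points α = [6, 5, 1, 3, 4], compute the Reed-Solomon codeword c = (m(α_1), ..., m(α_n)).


c = [5, 4, 0, 2, 3]

Message polynomial: m(x) = 6 + 1·x (mod 7).
For each evaluation point α_i, compute m(α_i) mod 7:
  α_1 = 6: Horner steps 1 → 5, so m(6) = 5.
  α_2 = 5: Horner steps 1 → 4, so m(5) = 4.
  α_3 = 1: Horner steps 1 → 0, so m(1) = 0.
  α_4 = 3: Horner steps 1 → 2, so m(3) = 2.
  α_5 = 4: Horner steps 1 → 3, so m(4) = 3.
Codeword c = [5, 4, 0, 2, 3] ∈ F_7^5.


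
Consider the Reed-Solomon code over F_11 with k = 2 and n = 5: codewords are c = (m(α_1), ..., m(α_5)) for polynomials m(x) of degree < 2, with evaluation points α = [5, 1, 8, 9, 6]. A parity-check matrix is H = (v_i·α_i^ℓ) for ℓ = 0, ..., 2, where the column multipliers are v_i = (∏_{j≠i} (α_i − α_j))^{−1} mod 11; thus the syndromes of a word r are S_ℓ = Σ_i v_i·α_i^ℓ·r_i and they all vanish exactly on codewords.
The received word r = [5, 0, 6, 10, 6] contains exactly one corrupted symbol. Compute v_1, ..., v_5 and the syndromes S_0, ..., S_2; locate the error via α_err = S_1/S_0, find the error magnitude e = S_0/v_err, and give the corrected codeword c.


S = (1, 6, 3), error at position 5, error magnitude e = 8, c = [5, 0, 6, 10, 9].

Step 1: column multipliers v_i = (∏_{j≠i}(α_i − α_j))^{−1} mod 11.
  i = 1 (α = 5): (5−1)(5−8)(5−9)(5−6) = 4·(−3)·(−4)·(−1) = −48 ≡ 7, so v_1 = 7^{−1} = 8 (mod 11).
  i = 2 (α = 1): (1−5)(1−8)(1−9)(1−6) = (−4)·(−7)·(−8)·(−5) = 1120 ≡ 9, so v_2 = 9^{−1} = 5 (mod 11).
  i = 3 (α = 8): (8−5)(8−1)(8−9)(8−6) = 3·7·(−1)·2 = −42 ≡ 2, so v_3 = 2^{−1} = 6 (mod 11).
  i = 4 (α = 9): (9−5)(9−1)(9−8)(9−6) = 4·8·1·3 = 96 ≡ 8, so v_4 = 8^{−1} = 7 (mod 11).
  i = 5 (α = 6): (6−5)(6−1)(6−8)(6−9) = 1·5·(−2)·(−3) = 30 ≡ 8, so v_5 = 8^{−1} = 7 (mod 11).
  v = [8, 5, 6, 7, 7].
Step 2: syndromes of r = [5, 0, 6, 10, 6] (all sums mod 11).
  S_0 = Σ v_i r_i = 8·5 + 5·0 + 6·6 + 7·10 + 7·6 = 188 ≡ 1.
  S_1 = Σ v_i α_i r_i = 8·5·5 + 5·1·0 + 6·8·6 + 7·9·10 + 7·6·6 = 1370 ≡ 6.
  α_i^2 mod 11 = [3, 1, 9, 4, 3].
  S_2 = Σ v_i α_i^2 r_i = 8·3·5 + 5·1·0 + 6·9·6 + 7·4·10 + 7·3·6 = 850 ≡ 3.
  S = (1, 6, 3) ≠ 0, so r is not a codeword (an error is present).
Step 3: locate the error. For a single error e at position i, S_ℓ = v_i·e·α_i^ℓ, so α_err = S_1/S_0.
  S_0^{−1} = 1^{−1} = 1 (mod 11), so α_err = 6·1 = 6 ≡ 6 = α_5. Error position i = 5.
  Consistency check: S_2/S_1 = 3·2 = 6 ≡ 6 = α_err ✓ (single-error assumption holds).
Step 4: error magnitude e = S_0/v_5 = S_0·∏_{j≠5}(α_5 − α_j) = 1·8 = 8 ≡ 8 (mod 11).
Step 5: correct position 5: c_5 = r_5 − e = 6 − 8 ≡ 9 (mod 11). Hence c = [5, 0, 6, 10, 9].
  Check: interpolating c through the α_i gives m(x) = 7 + 4·x (degree < 2) with m(α_i) = c_i for every i, so c is indeed a codeword.


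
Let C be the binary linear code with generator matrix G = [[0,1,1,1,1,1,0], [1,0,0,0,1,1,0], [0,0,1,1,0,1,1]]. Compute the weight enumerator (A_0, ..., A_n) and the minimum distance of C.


Weight distribution: A_0 = 1, A_3 = 2, A_4 = 3, A_5 = 2. Minimum distance d = 3.

Enumerate all 2^3 = 8 messages m ∈ F_2^3.
For each, compute codeword c = mG in F_2^7, then tally its weight.
  m = 000 → c = 0000000, weight = 0.
  m = 100 → c = 0111110, weight = 5.
  m = 010 → c = 1000110, weight = 3.
  m = 110 → c = 1111000, weight = 4.
  m = 001 → c = 0011011, weight = 4.
  m = 101 → c = 0100101, weight = 3.
  m = 011 → c = 1011101, weight = 5.
  m = 111 → c = 1100011, weight = 4.
Tally weights:
  weight 0: 1 codewords.
  weight 3: 2 codewords.
  weight 4: 3 codewords.
  weight 5: 2 codewords.
Minimum distance d = smallest w > 0 with A_w > 0 = 3.
Sanity: Σ A_w = 8 = 2^3 = 8 ✓.


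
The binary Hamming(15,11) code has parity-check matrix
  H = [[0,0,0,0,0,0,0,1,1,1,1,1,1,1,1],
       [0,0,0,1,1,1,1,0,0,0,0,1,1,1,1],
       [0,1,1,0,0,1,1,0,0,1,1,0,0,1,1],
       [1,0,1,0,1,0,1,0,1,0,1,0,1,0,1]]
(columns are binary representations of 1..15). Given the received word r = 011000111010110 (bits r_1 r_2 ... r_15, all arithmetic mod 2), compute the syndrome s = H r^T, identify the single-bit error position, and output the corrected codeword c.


s = (1, 1, 1, 1)^T, error position = 15, corrected codeword c = 011000111010111

Compute s = H r^T mod 2 one row at a time:
  s_1 = 1 + 1 + 0 + 1 + 0 + 1 + 1 + 0 = 5 ≡ 1 (mod 2).
  s_2 = 0 + 0 + 0 + 1 + 0 + 1 + 1 + 0 = 3 ≡ 1 (mod 2).
  s_3 = 1 + 1 + 0 + 1 + 0 + 1 + 1 + 0 = 5 ≡ 1 (mod 2).
  s_4 = 0 + 1 + 0 + 1 + 1 + 1 + 1 + 0 = 5 ≡ 1 (mod 2).
s = (1, 1, 1, 1)^T — this equals column 15 of H (binary 1111), so error is at position 15.
Correct: flip bit 15 of r = 011000111010110 to get c = 011000111010111.


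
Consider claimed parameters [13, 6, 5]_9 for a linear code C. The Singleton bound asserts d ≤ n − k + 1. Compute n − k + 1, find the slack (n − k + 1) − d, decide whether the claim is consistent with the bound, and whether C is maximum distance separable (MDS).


Singleton RHS = n − k + 1 = 8, slack = 3, bound satisfied, not MDS.

Singleton bound: d ≤ n − k + 1.
Here n = 13, k = 6, so n − k + 1 = 8.
Given d = 5, check d ≤ 8: YES.
Slack = (n − k + 1) − d = 3.
The code is NOT MDS (slack = 3 > 0).
Description: the claimed parameters are [13, 6, 5]_9; such a code would be non-MDS.


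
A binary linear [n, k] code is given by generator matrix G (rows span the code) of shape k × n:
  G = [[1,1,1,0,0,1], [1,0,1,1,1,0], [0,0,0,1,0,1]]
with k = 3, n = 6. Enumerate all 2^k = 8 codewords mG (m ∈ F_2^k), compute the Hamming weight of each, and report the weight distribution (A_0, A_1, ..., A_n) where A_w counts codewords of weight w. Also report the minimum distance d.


Weight distribution: A_0 = 1, A_2 = 2, A_4 = 5. Minimum distance d = 2.

Enumerate all 2^3 = 8 messages m ∈ F_2^3.
For each, compute codeword c = mG in F_2^6, then tally its weight.
  m = 000 → c = 000000, weight = 0.
  m = 100 → c = 111001, weight = 4.
  m = 010 → c = 101110, weight = 4.
  m = 110 → c = 010111, weight = 4.
  m = 001 → c = 000101, weight = 2.
  m = 101 → c = 111100, weight = 4.
  m = 011 → c = 101011, weight = 4.
  m = 111 → c = 010010, weight = 2.
Tally weights:
  weight 0: 1 codewords.
  weight 2: 2 codewords.
  weight 4: 5 codewords.
Minimum distance d = smallest w > 0 with A_w > 0 = 2.
Sanity: Σ A_w = 8 = 2^3 = 8 ✓.


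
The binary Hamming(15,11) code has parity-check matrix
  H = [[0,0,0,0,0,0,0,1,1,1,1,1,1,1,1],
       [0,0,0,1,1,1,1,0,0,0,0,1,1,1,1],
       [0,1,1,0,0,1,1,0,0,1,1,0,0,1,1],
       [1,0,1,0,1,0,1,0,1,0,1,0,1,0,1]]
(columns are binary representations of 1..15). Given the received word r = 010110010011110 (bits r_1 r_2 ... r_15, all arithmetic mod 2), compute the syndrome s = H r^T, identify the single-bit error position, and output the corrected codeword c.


s = (1, 1, 1, 1)^T, error position = 15, corrected codeword c = 010110010011111

Compute s = H r^T mod 2 one row at a time:
  s_1 = 1 + 0 + 0 + 1 + 1 + 1 + 1 + 0 = 5 ≡ 1 (mod 2).
  s_2 = 1 + 1 + 0 + 0 + 1 + 1 + 1 + 0 = 5 ≡ 1 (mod 2).
  s_3 = 1 + 0 + 0 + 0 + 0 + 1 + 1 + 0 = 3 ≡ 1 (mod 2).
  s_4 = 0 + 0 + 1 + 0 + 0 + 1 + 1 + 0 = 3 ≡ 1 (mod 2).
s = (1, 1, 1, 1)^T — this equals column 15 of H (binary 1111), so error is at position 15.
Correct: flip bit 15 of r = 010110010011110 to get c = 010110010011111.


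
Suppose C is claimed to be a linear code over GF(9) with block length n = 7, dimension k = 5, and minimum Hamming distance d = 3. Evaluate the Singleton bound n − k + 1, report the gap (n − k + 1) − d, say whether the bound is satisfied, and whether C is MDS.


Singleton RHS = n − k + 1 = 3, slack = 0, bound satisfied, MDS.

Singleton bound: d ≤ n − k + 1.
Here n = 7, k = 5, so n − k + 1 = 3.
Given d = 3, check d ≤ 3: YES.
Slack = (n − k + 1) − d = 0.
The code is MDS (slack = 0).
Description: the claimed parameters are [7, 5, 3]_9; such a code would be MDS (meets Singleton bound).


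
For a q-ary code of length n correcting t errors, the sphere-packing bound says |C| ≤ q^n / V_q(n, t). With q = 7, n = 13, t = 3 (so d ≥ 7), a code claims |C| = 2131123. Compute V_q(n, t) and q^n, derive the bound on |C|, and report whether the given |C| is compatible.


V_q(n, t) = 64663, q^n = 96889010407, Hamming bound = 1498368, |C| = 2131123 > bound (violated).

Step 1: Compute V_q(n, t) = Σ_{j=0}^3 C(n, j) (q−1)^j.
  j = 0: C(13,0)·(6)^0 = 1·1 = 1.
  j = 1: C(13,1)·(6)^1 = 13·6 = 78.
  j = 2: C(13,2)·(6)^2 = 78·36 = 2808.
  j = 3: C(13,3)·(6)^3 = 286·216 = 61776.
  V_q(n, t) = 1 + 78 + 2808 + 61776 = 64663.
Step 2: q^n = 7^13 = 96889010407.
Step 3: Hamming bound ⌊q^n / V_q(n,t)⌋ = ⌊96889010407/64663⌋ = 1498368.
Step 4: Compare |C| = 2131123 to 1498368: violated.
The claimed |C| lies above the Hamming bound, so no 7-ary code of length 13 with d ≥ 7 can have 2131123 codewords.


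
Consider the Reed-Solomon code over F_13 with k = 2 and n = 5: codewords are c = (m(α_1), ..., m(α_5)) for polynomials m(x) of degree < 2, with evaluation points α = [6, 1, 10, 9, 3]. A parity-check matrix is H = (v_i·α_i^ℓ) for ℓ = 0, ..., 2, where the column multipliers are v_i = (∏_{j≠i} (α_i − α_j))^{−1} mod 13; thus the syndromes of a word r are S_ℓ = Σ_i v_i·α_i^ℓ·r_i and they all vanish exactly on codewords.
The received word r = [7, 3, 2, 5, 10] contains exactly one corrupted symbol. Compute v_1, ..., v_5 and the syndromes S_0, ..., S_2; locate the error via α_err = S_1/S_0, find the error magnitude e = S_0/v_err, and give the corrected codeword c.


S = (10, 8, 9), error at position 1, error magnitude e = 6, c = [1, 3, 2, 5, 10].

Step 1: column multipliers v_i = (∏_{j≠i}(α_i − α_j))^{−1} mod 13.
  i = 1 (α = 6): (6−1)(6−10)(6−9)(6−3) = 5·(−4)·(−3)·3 = 180 ≡ 11, so v_1 = 11^{−1} = 6 (mod 13).
  i = 2 (α = 1): (1−6)(1−10)(1−9)(1−3) = (−5)·(−9)·(−8)·(−2) = 720 ≡ 5, so v_2 = 5^{−1} = 8 (mod 13).
  i = 3 (α = 10): (10−6)(10−1)(10−9)(10−3) = 4·9·1·7 = 252 ≡ 5, so v_3 = 5^{−1} = 8 (mod 13).
  i = 4 (α = 9): (9−6)(9−1)(9−10)(9−3) = 3·8·(−1)·6 = −144 ≡ 12, so v_4 = 12^{−1} = 12 (mod 13).
  i = 5 (α = 3): (3−6)(3−1)(3−10)(3−9) = (−3)·2·(−7)·(−6) = −252 ≡ 8, so v_5 = 8^{−1} = 5 (mod 13).
  v = [6, 8, 8, 12, 5].
Step 2: syndromes of r = [7, 3, 2, 5, 10] (all sums mod 13).
  S_0 = Σ v_i r_i = 6·7 + 8·3 + 8·2 + 12·5 + 5·10 = 192 ≡ 10.
  S_1 = Σ v_i α_i r_i = 6·6·7 + 8·1·3 + 8·10·2 + 12·9·5 + 5·3·10 = 1126 ≡ 8.
  α_i^2 mod 13 = [10, 1, 9, 3, 9].
  S_2 = Σ v_i α_i^2 r_i = 6·10·7 + 8·1·3 + 8·9·2 + 12·3·5 + 5·9·10 = 1218 ≡ 9.
  S = (10, 8, 9) ≠ 0, so r is not a codeword (an error is present).
Step 3: locate the error. For a single error e at position i, S_ℓ = v_i·e·α_i^ℓ, so α_err = S_1/S_0.
  S_0^{−1} = 10^{−1} = 4 (mod 13), so α_err = 8·4 = 32 ≡ 6 = α_1. Error position i = 1.
  Consistency check: S_2/S_1 = 9·5 = 45 ≡ 6 = α_err ✓ (single-error assumption holds).
Step 4: error magnitude e = S_0/v_1 = S_0·∏_{j≠1}(α_1 − α_j) = 10·11 = 110 ≡ 6 (mod 13).
Step 5: correct position 1: c_1 = r_1 − e = 7 − 6 ≡ 1 (mod 13). Hence c = [1, 3, 2, 5, 10].
  Check: interpolating c through the α_i gives m(x) = 6 + 10·x (degree < 2) with m(α_i) = c_i for every i, so c is indeed a codeword.


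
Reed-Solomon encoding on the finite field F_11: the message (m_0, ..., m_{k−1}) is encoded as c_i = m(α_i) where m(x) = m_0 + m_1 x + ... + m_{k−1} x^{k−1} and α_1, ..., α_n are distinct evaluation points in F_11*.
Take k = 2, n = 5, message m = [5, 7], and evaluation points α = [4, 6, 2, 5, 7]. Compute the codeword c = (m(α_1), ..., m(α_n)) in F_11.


c = [0, 3, 8, 7, 10]

Message polynomial: m(x) = 5 + 7·x (mod 11).
For each evaluation point α_i, compute m(α_i) mod 11:
  α_1 = 4: Horner steps 7 → 0, so m(4) = 0.
  α_2 = 6: Horner steps 7 → 3, so m(6) = 3.
  α_3 = 2: Horner steps 7 → 8, so m(2) = 8.
  α_4 = 5: Horner steps 7 → 7, so m(5) = 7.
  α_5 = 7: Horner steps 7 → 10, so m(7) = 10.
Codeword c = [0, 3, 8, 7, 10] ∈ F_11^5.


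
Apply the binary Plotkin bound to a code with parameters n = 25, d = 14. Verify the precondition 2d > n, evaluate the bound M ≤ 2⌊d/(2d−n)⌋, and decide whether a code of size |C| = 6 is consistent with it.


Plotkin bound M ≤ 8; given |C| = 6 ≤ bound (satisfied).

Check applicability: 2d = 28, n = 25.
2d − n = 3 > 0, so Plotkin applies.
Compute d/(2d−n) = 14/3 ≈ 4.6667.
⌊d/(2d−n)⌋ = 4.
Plotkin bound: M ≤ 2·4 = 8.
Given |C| = 6, check: satisfied.
This |C| is below the Plotkin bound.


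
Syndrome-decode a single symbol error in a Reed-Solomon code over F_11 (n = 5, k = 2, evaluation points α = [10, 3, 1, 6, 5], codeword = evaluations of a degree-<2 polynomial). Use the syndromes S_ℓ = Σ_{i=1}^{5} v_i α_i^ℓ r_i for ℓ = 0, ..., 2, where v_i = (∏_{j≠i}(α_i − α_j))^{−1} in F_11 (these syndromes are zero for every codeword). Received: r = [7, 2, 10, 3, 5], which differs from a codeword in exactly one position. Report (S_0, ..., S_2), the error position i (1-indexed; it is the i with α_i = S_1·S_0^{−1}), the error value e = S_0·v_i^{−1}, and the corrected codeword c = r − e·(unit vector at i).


S = (4, 2, 1), error at position 4, error magnitude e = 2, c = [7, 2, 10, 1, 5].

Step 1: column multipliers v_i = (∏_{j≠i}(α_i − α_j))^{−1} mod 11.
  i = 1 (α = 10): (10−3)(10−1)(10−6)(10−5) = 7·9·4·5 = 1260 ≡ 6, so v_1 = 6^{−1} = 2 (mod 11).
  i = 2 (α = 3): (3−10)(3−1)(3−6)(3−5) = (−7)·2·(−3)·(−2) = −84 ≡ 4, so v_2 = 4^{−1} = 3 (mod 11).
  i = 3 (α = 1): (1−10)(1−3)(1−6)(1−5) = (−9)·(−2)·(−5)·(−4) = 360 ≡ 8, so v_3 = 8^{−1} = 7 (mod 11).
  i = 4 (α = 6): (6−10)(6−3)(6−1)(6−5) = (−4)·3·5·1 = −60 ≡ 6, so v_4 = 6^{−1} = 2 (mod 11).
  i = 5 (α = 5): (5−10)(5−3)(5−1)(5−6) = (−5)·2·4·(−1) = 40 ≡ 7, so v_5 = 7^{−1} = 8 (mod 11).
  v = [2, 3, 7, 2, 8].
Step 2: syndromes of r = [7, 2, 10, 3, 5] (all sums mod 11).
  S_0 = Σ v_i r_i = 2·7 + 3·2 + 7·10 + 2·3 + 8·5 = 136 ≡ 4.
  S_1 = Σ v_i α_i r_i = 2·10·7 + 3·3·2 + 7·1·10 + 2·6·3 + 8·5·5 = 464 ≡ 2.
  α_i^2 mod 11 = [1, 9, 1, 3, 3].
  S_2 = Σ v_i α_i^2 r_i = 2·1·7 + 3·9·2 + 7·1·10 + 2·3·3 + 8·3·5 = 276 ≡ 1.
  S = (4, 2, 1) ≠ 0, so r is not a codeword (an error is present).
Step 3: locate the error. For a single error e at position i, S_ℓ = v_i·e·α_i^ℓ, so α_err = S_1/S_0.
  S_0^{−1} = 4^{−1} = 3 (mod 11), so α_err = 2·3 = 6 ≡ 6 = α_4. Error position i = 4.
  Consistency check: S_2/S_1 = 1·6 = 6 ≡ 6 = α_err ✓ (single-error assumption holds).
Step 4: error magnitude e = S_0/v_4 = S_0·∏_{j≠4}(α_4 − α_j) = 4·6 = 24 ≡ 2 (mod 11).
Step 5: correct position 4: c_4 = r_4 − e = 3 − 2 ≡ 1 (mod 11). Hence c = [7, 2, 10, 1, 5].
  Check: interpolating c through the α_i gives m(x) = 3 + 7·x (degree < 2) with m(α_i) = c_i for every i, so c is indeed a codeword.


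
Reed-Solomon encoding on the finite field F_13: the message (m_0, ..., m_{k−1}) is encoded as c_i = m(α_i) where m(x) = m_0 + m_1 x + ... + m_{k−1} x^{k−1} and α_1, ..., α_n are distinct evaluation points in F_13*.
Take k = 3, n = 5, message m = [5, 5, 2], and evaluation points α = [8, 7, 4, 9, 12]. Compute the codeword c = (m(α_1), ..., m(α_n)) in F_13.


c = [4, 8, 5, 4, 2]

Message polynomial: m(x) = 5 + 5·x + 2·x^2 (mod 13).
For each evaluation point α_i, compute m(α_i) mod 13:
  α_1 = 8: Horner steps 2 → 8 → 4, so m(8) = 4.
  α_2 = 7: Horner steps 2 → 6 → 8, so m(7) = 8.
  α_3 = 4: Horner steps 2 → 0 → 5, so m(4) = 5.
  α_4 = 9: Horner steps 2 → 10 → 4, so m(9) = 4.
  α_5 = 12: Horner steps 2 → 3 → 2, so m(12) = 2.
Codeword c = [4, 8, 5, 4, 2] ∈ F_13^5.


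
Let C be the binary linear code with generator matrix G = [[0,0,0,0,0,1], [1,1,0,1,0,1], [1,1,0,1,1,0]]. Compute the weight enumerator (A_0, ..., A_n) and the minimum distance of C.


Weight distribution: A_0 = 1, A_1 = 2, A_2 = 1, A_3 = 1, A_4 = 2, A_5 = 1. Minimum distance d = 1.

Enumerate all 2^3 = 8 messages m ∈ F_2^3.
For each, compute codeword c = mG in F_2^6, then tally its weight.
  m = 000 → c = 000000, weight = 0.
  m = 100 → c = 000001, weight = 1.
  m = 010 → c = 110101, weight = 4.
  m = 110 → c = 110100, weight = 3.
  m = 001 → c = 110110, weight = 4.
  m = 101 → c = 110111, weight = 5.
  m = 011 → c = 000011, weight = 2.
  m = 111 → c = 000010, weight = 1.
Tally weights:
  weight 0: 1 codewords.
  weight 1: 2 codewords.
  weight 2: 1 codewords.
  weight 3: 1 codewords.
  weight 4: 2 codewords.
  weight 5: 1 codewords.
Minimum distance d = smallest w > 0 with A_w > 0 = 1.
Sanity: Σ A_w = 8 = 2^3 = 8 ✓.


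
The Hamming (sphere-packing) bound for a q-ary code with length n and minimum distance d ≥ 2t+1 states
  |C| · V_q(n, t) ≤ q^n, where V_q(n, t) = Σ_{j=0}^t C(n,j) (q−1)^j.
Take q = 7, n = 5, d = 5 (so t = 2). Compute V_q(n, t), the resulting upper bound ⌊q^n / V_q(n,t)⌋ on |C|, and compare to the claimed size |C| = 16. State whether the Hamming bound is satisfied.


V_q(n, t) = 391, q^n = 16807, Hamming bound = 42, |C| = 16 ≤ bound (satisfied).

Step 1: Compute V_q(n, t) = Σ_{j=0}^2 C(n, j) (q−1)^j.
  j = 0: C(5,0)·(6)^0 = 1·1 = 1.
  j = 1: C(5,1)·(6)^1 = 5·6 = 30.
  j = 2: C(5,2)·(6)^2 = 10·36 = 360.
  V_q(n, t) = 1 + 30 + 360 = 391.
Step 2: q^n = 7^5 = 16807.
Step 3: Hamming bound ⌊q^n / V_q(n,t)⌋ = ⌊16807/391⌋ = 42.
Step 4: Compare |C| = 16 to 42: satisfied.
The claimed |C| lies below the Hamming bound.


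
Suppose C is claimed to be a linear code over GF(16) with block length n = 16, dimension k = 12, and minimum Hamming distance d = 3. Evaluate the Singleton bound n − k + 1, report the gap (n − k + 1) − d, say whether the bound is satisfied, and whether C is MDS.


Singleton RHS = n − k + 1 = 5, slack = 2, bound satisfied, not MDS.

Singleton bound: d ≤ n − k + 1.
Here n = 16, k = 12, so n − k + 1 = 5.
Given d = 3, check d ≤ 5: YES.
Slack = (n − k + 1) − d = 2.
The code is NOT MDS (slack = 2 > 0).
Description: the claimed parameters are [16, 12, 3]_16; such a code would be non-MDS.


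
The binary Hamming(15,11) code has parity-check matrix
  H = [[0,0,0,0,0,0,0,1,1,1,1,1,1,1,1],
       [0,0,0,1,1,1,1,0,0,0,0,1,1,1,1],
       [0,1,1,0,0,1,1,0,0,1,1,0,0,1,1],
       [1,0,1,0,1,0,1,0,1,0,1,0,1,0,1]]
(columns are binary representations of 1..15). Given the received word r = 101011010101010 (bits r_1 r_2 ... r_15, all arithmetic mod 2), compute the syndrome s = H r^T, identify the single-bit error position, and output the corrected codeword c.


s = (0, 0, 0, 1)^T, error position = 1, corrected codeword c = 001011010101010

Compute s = H r^T mod 2 one row at a time:
  s_1 = 1 + 0 + 1 + 0 + 1 + 0 + 1 + 0 = 4 ≡ 0 (mod 2).
  s_2 = 0 + 1 + 1 + 0 + 1 + 0 + 1 + 0 = 4 ≡ 0 (mod 2).
  s_3 = 0 + 1 + 1 + 0 + 1 + 0 + 1 + 0 = 4 ≡ 0 (mod 2).
  s_4 = 1 + 1 + 1 + 0 + 0 + 0 + 0 + 0 = 3 ≡ 1 (mod 2).
s = (0, 0, 0, 1)^T — this equals column 1 of H (binary 0001), so error is at position 1.
Correct: flip bit 1 of r = 101011010101010 to get c = 001011010101010.


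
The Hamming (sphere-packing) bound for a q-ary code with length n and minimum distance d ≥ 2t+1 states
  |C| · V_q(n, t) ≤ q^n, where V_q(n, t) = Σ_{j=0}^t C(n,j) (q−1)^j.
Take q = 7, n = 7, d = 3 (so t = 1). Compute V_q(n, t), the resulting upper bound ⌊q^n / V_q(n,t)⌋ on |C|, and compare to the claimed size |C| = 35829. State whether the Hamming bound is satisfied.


V_q(n, t) = 43, q^n = 823543, Hamming bound = 19152, |C| = 35829 > bound (violated).

Step 1: Compute V_q(n, t) = Σ_{j=0}^1 C(n, j) (q−1)^j.
  j = 0: C(7,0)·(6)^0 = 1·1 = 1.
  j = 1: C(7,1)·(6)^1 = 7·6 = 42.
  V_q(n, t) = 1 + 42 = 43.
Step 2: q^n = 7^7 = 823543.
Step 3: Hamming bound ⌊q^n / V_q(n,t)⌋ = ⌊823543/43⌋ = 19152.
Step 4: Compare |C| = 35829 to 19152: violated.
The claimed |C| lies above the Hamming bound, so no 7-ary code of length 7 with d ≥ 3 can have 35829 codewords.


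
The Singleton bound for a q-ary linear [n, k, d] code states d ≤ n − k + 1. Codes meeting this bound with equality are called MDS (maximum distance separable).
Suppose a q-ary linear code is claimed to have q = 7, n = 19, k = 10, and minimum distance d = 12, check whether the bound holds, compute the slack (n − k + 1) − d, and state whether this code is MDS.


Singleton RHS = n − k + 1 = 10, slack = -2, bound violated (no such code; not MDS).

Singleton bound: d ≤ n − k + 1.
Here n = 19, k = 10, so n − k + 1 = 10.
Given d = 12, check d ≤ 10: NO.
Slack = (n − k + 1) − d = -2.
The slack is negative: d = 12 exceeds n − k + 1 = 10 by 2, so the Singleton bound is violated and no linear [19, 10, 12]_7 code can exist. In particular it is not MDS (MDS requires d = n − k + 1 exactly).
Description: the claimed parameters are [19, 10, 12]_7; such a code would be impossible (violates the Singleton bound).


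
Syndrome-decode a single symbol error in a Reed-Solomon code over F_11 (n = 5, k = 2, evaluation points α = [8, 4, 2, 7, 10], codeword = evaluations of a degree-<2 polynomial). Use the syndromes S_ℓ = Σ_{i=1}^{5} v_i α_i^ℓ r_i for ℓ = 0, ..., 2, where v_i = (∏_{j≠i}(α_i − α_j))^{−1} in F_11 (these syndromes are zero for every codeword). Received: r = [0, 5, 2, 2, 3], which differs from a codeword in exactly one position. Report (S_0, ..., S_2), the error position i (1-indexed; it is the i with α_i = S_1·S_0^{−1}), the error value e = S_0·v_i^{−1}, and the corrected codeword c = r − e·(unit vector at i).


S = (9, 8, 1), error at position 4, error magnitude e = 9, c = [0, 5, 2, 4, 3].

Step 1: column multipliers v_i = (∏_{j≠i}(α_i − α_j))^{−1} mod 11.
  i = 1 (α = 8): (8−4)(8−2)(8−7)(8−10) = 4·6·1·(−2) = −48 ≡ 7, so v_1 = 7^{−1} = 8 (mod 11).
  i = 2 (α = 4): (4−8)(4−2)(4−7)(4−10) = (−4)·2·(−3)·(−6) = −144 ≡ 10, so v_2 = 10^{−1} = 10 (mod 11).
  i = 3 (α = 2): (2−8)(2−4)(2−7)(2−10) = (−6)·(−2)·(−5)·(−8) = 480 ≡ 7, so v_3 = 7^{−1} = 8 (mod 11).
  i = 4 (α = 7): (7−8)(7−4)(7−2)(7−10) = (−1)·3·5·(−3) = 45 ≡ 1, so v_4 = 1^{−1} = 1 (mod 11).
  i = 5 (α = 10): (10−8)(10−4)(10−2)(10−7) = 2·6·8·3 = 288 ≡ 2, so v_5 = 2^{−1} = 6 (mod 11).
  v = [8, 10, 8, 1, 6].
Step 2: syndromes of r = [0, 5, 2, 2, 3] (all sums mod 11).
  S_0 = Σ v_i r_i = 8·0 + 10·5 + 8·2 + 1·2 + 6·3 = 86 ≡ 9.
  S_1 = Σ v_i α_i r_i = 8·8·0 + 10·4·5 + 8·2·2 + 1·7·2 + 6·10·3 = 426 ≡ 8.
  α_i^2 mod 11 = [9, 5, 4, 5, 1].
  S_2 = Σ v_i α_i^2 r_i = 8·9·0 + 10·5·5 + 8·4·2 + 1·5·2 + 6·1·3 = 342 ≡ 1.
  S = (9, 8, 1) ≠ 0, so r is not a codeword (an error is present).
Step 3: locate the error. For a single error e at position i, S_ℓ = v_i·e·α_i^ℓ, so α_err = S_1/S_0.
  S_0^{−1} = 9^{−1} = 5 (mod 11), so α_err = 8·5 = 40 ≡ 7 = α_4. Error position i = 4.
  Consistency check: S_2/S_1 = 1·7 = 7 ≡ 7 = α_err ✓ (single-error assumption holds).
Step 4: error magnitude e = S_0/v_4 = S_0·∏_{j≠4}(α_4 − α_j) = 9·1 = 9 ≡ 9 (mod 11).
Step 5: correct position 4: c_4 = r_4 − e = 2 − 9 ≡ 4 (mod 11). Hence c = [0, 5, 2, 4, 3].
  Check: interpolating c through the α_i gives m(x) = 10 + 7·x (degree < 2) with m(α_i) = c_i for every i, so c is indeed a codeword.


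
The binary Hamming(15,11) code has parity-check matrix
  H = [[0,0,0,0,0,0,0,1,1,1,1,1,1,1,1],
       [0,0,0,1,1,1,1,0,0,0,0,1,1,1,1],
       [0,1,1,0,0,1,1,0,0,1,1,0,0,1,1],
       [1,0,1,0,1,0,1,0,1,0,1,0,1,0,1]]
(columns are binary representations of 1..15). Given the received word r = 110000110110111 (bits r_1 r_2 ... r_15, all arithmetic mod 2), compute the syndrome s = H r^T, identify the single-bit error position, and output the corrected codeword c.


s = (0, 0, 0, 1)^T, error position = 1, corrected codeword c = 010000110110111

Compute s = H r^T mod 2 one row at a time:
  s_1 = 1 + 0 + 1 + 1 + 0 + 1 + 1 + 1 = 6 ≡ 0 (mod 2).
  s_2 = 0 + 0 + 0 + 1 + 0 + 1 + 1 + 1 = 4 ≡ 0 (mod 2).
  s_3 = 1 + 0 + 0 + 1 + 1 + 1 + 1 + 1 = 6 ≡ 0 (mod 2).
  s_4 = 1 + 0 + 0 + 1 + 0 + 1 + 1 + 1 = 5 ≡ 1 (mod 2).
s = (0, 0, 0, 1)^T — this equals column 1 of H (binary 0001), so error is at position 1.
Correct: flip bit 1 of r = 110000110110111 to get c = 010000110110111.


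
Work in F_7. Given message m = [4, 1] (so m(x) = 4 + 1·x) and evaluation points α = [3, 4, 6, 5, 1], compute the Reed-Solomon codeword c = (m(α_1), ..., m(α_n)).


c = [0, 1, 3, 2, 5]

Message polynomial: m(x) = 4 + 1·x (mod 7).
For each evaluation point α_i, compute m(α_i) mod 7:
  α_1 = 3: Horner steps 1 → 0, so m(3) = 0.
  α_2 = 4: Horner steps 1 → 1, so m(4) = 1.
  α_3 = 6: Horner steps 1 → 3, so m(6) = 3.
  α_4 = 5: Horner steps 1 → 2, so m(5) = 2.
  α_5 = 1: Horner steps 1 → 5, so m(1) = 5.
Codeword c = [0, 1, 3, 2, 5] ∈ F_7^5.


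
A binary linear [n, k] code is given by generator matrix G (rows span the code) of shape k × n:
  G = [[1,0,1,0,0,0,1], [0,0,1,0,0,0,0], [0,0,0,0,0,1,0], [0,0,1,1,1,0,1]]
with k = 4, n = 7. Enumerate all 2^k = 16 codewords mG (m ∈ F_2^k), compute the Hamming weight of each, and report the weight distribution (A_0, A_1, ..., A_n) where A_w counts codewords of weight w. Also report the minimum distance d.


Weight distribution: A_0 = 1, A_1 = 2, A_2 = 2, A_3 = 4, A_4 = 5, A_5 = 2. Minimum distance d = 1.

Enumerate all 2^4 = 16 messages m ∈ F_2^4.
For each, compute codeword c = mG in F_2^7, then tally its weight.
  m = 0000 → c = 0000000, weight = 0.
  m = 1000 → c = 1010001, weight = 3.
  m = 0100 → c = 0010000, weight = 1.
  m = 1100 → c = 1000001, weight = 2.
  m = 0010 → c = 0000010, weight = 1.
  m = 1010 → c = 1010011, weight = 4.
  m = 0110 → c = 0010010, weight = 2.
  m = 1110 → c = 1000011, weight = 3.
  m = 0001 → c = 0011101, weight = 4.
  m = 1001 → c = 1001100, weight = 3.
  m = 0101 → c = 0001101, weight = 3.
  m = 1101 → c = 1011100, weight = 4.
  m = 0011 → c = 0011111, weight = 5.
  m = 1011 → c = 1001110, weight = 4.
  m = 0111 → c = 0001111, weight = 4.
  m = 1111 → c = 1011110, weight = 5.
Tally weights:
  weight 0: 1 codewords.
  weight 1: 2 codewords.
  weight 2: 2 codewords.
  weight 3: 4 codewords.
  weight 4: 5 codewords.
  weight 5: 2 codewords.
Minimum distance d = smallest w > 0 with A_w > 0 = 1.
Sanity: Σ A_w = 16 = 2^4 = 16 ✓.


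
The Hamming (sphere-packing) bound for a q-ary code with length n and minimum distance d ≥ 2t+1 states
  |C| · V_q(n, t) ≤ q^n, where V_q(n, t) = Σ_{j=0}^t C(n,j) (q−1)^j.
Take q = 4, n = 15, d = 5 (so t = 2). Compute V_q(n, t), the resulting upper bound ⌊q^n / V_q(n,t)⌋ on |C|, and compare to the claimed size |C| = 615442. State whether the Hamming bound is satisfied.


V_q(n, t) = 991, q^n = 1073741824, Hamming bound = 1083493, |C| = 615442 ≤ bound (satisfied).

Step 1: Compute V_q(n, t) = Σ_{j=0}^2 C(n, j) (q−1)^j.
  j = 0: C(15,0)·(3)^0 = 1·1 = 1.
  j = 1: C(15,1)·(3)^1 = 15·3 = 45.
  j = 2: C(15,2)·(3)^2 = 105·9 = 945.
  V_q(n, t) = 1 + 45 + 945 = 991.
Step 2: q^n = 4^15 = 1073741824.
Step 3: Hamming bound ⌊q^n / V_q(n,t)⌋ = ⌊1073741824/991⌋ = 1083493.
Step 4: Compare |C| = 615442 to 1083493: satisfied.
The claimed |C| lies below the Hamming bound.


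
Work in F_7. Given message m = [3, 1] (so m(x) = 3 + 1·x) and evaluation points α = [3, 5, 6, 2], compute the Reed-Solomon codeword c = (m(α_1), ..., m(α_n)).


c = [6, 1, 2, 5]

Message polynomial: m(x) = 3 + 1·x (mod 7).
For each evaluation point α_i, compute m(α_i) mod 7:
  α_1 = 3: Horner steps 1 → 6, so m(3) = 6.
  α_2 = 5: Horner steps 1 → 1, so m(5) = 1.
  α_3 = 6: Horner steps 1 → 2, so m(6) = 2.
  α_4 = 2: Horner steps 1 → 5, so m(2) = 5.
Codeword c = [6, 1, 2, 5] ∈ F_7^4.


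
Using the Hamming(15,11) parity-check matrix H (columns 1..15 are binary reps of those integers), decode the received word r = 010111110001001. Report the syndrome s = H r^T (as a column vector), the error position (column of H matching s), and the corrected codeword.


s = (1, 0, 0, 1)^T, error position = 9, corrected codeword c = 010111111001001

Compute s = H r^T mod 2 one row at a time:
  s_1 = 1 + 0 + 0 + 0 + 1 + 0 + 0 + 1 = 3 ≡ 1 (mod 2).
  s_2 = 1 + 1 + 1 + 1 + 1 + 0 + 0 + 1 = 6 ≡ 0 (mod 2).
  s_3 = 1 + 0 + 1 + 1 + 0 + 0 + 0 + 1 = 4 ≡ 0 (mod 2).
  s_4 = 0 + 0 + 1 + 1 + 0 + 0 + 0 + 1 = 3 ≡ 1 (mod 2).
s = (1, 0, 0, 1)^T — this equals column 9 of H (binary 1001), so error is at position 9.
Correct: flip bit 9 of r = 010111110001001 to get c = 010111111001001.


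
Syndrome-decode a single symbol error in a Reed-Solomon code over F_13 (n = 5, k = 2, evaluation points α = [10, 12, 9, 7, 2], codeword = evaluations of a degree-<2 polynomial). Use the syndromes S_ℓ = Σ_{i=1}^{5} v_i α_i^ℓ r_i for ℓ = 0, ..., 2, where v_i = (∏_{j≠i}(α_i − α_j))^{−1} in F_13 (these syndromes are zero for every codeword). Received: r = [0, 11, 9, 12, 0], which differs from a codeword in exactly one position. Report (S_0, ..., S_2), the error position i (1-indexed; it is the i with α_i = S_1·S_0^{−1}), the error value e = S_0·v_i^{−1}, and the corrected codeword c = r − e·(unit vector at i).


S = (3, 4, 1), error at position 1, error magnitude e = 12, c = [1, 11, 9, 12, 0].

Step 1: column multipliers v_i = (∏_{j≠i}(α_i − α_j))^{−1} mod 13.
  i = 1 (α = 10): (10−12)(10−9)(10−7)(10−2) = (−2)·1·3·8 = −48 ≡ 4, so v_1 = 4^{−1} = 10 (mod 13).
  i = 2 (α = 12): (12−10)(12−9)(12−7)(12−2) = 2·3·5·10 = 300 ≡ 1, so v_2 = 1^{−1} = 1 (mod 13).
  i = 3 (α = 9): (9−10)(9−12)(9−7)(9−2) = (−1)·(−3)·2·7 = 42 ≡ 3, so v_3 = 3^{−1} = 9 (mod 13).
  i = 4 (α = 7): (7−10)(7−12)(7−9)(7−2) = (−3)·(−5)·(−2)·5 = −150 ≡ 6, so v_4 = 6^{−1} = 11 (mod 13).
  i = 5 (α = 2): (2−10)(2−12)(2−9)(2−7) = (−8)·(−10)·(−7)·(−5) = 2800 ≡ 5, so v_5 = 5^{−1} = 8 (mod 13).
  v = [10, 1, 9, 11, 8].
Step 2: syndromes of r = [0, 11, 9, 12, 0] (all sums mod 13).
  S_0 = Σ v_i r_i = 10·0 + 1·11 + 9·9 + 11·12 + 8·0 = 224 ≡ 3.
  S_1 = Σ v_i α_i r_i = 10·10·0 + 1·12·11 + 9·9·9 + 11·7·12 + 8·2·0 = 1785 ≡ 4.
  α_i^2 mod 13 = [9, 1, 3, 10, 4].
  S_2 = Σ v_i α_i^2 r_i = 10·9·0 + 1·1·11 + 9·3·9 + 11·10·12 + 8·4·0 = 1574 ≡ 1.
  S = (3, 4, 1) ≠ 0, so r is not a codeword (an error is present).
Step 3: locate the error. For a single error e at position i, S_ℓ = v_i·e·α_i^ℓ, so α_err = S_1/S_0.
  S_0^{−1} = 3^{−1} = 9 (mod 13), so α_err = 4·9 = 36 ≡ 10 = α_1. Error position i = 1.
  Consistency check: S_2/S_1 = 1·10 = 10 ≡ 10 = α_err ✓ (single-error assumption holds).
Step 4: error magnitude e = S_0/v_1 = S_0·∏_{j≠1}(α_1 − α_j) = 3·4 = 12 ≡ 12 (mod 13).
Step 5: correct position 1: c_1 = r_1 − e = 0 − 12 ≡ 1 (mod 13). Hence c = [1, 11, 9, 12, 0].
  Check: interpolating c through the α_i gives m(x) = 3 + 5·x (degree < 2) with m(α_i) = c_i for every i, so c is indeed a codeword.


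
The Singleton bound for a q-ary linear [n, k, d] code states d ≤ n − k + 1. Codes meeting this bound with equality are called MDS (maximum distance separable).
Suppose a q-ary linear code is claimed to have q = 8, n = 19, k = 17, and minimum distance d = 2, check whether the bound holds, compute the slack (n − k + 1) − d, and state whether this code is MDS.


Singleton RHS = n − k + 1 = 3, slack = 1, bound satisfied, not MDS.

Singleton bound: d ≤ n − k + 1.
Here n = 19, k = 17, so n − k + 1 = 3.
Given d = 2, check d ≤ 3: YES.
Slack = (n − k + 1) − d = 1.
The code is NOT MDS (slack = 1 > 0).
Description: the claimed parameters are [19, 17, 2]_8; such a code would be non-MDS.


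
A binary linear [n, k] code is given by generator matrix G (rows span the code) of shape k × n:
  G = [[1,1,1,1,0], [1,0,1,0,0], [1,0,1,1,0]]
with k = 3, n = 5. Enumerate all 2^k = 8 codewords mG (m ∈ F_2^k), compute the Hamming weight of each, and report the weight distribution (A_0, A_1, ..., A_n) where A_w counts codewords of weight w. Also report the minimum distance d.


Weight distribution: A_0 = 1, A_1 = 2, A_2 = 2, A_3 = 2, A_4 = 1. Minimum distance d = 1.

Enumerate all 2^3 = 8 messages m ∈ F_2^3.
For each, compute codeword c = mG in F_2^5, then tally its weight.
  m = 000 → c = 00000, weight = 0.
  m = 100 → c = 11110, weight = 4.
  m = 010 → c = 10100, weight = 2.
  m = 110 → c = 01010, weight = 2.
  m = 001 → c = 10110, weight = 3.
  m = 101 → c = 01000, weight = 1.
  m = 011 → c = 00010, weight = 1.
  m = 111 → c = 11100, weight = 3.
Tally weights:
  weight 0: 1 codewords.
  weight 1: 2 codewords.
  weight 2: 2 codewords.
  weight 3: 2 codewords.
  weight 4: 1 codewords.
Minimum distance d = smallest w > 0 with A_w > 0 = 1.
Sanity: Σ A_w = 8 = 2^3 = 8 ✓.


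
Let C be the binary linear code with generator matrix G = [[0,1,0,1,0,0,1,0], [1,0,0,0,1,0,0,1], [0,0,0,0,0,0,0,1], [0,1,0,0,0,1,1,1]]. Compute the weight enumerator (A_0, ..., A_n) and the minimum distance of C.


Weight distribution: A_0 = 1, A_1 = 1, A_2 = 2, A_3 = 4, A_4 = 3, A_5 = 3, A_6 = 2. Minimum distance d = 1.

Enumerate all 2^4 = 16 messages m ∈ F_2^4.
For each, compute codeword c = mG in F_2^8, then tally its weight.
  m = 0000 → c = 00000000, weight = 0.
  m = 1000 → c = 01010010, weight = 3.
  m = 0100 → c = 10001001, weight = 3.
  m = 1100 → c = 11011011, weight = 6.
  m = 0010 → c = 00000001, weight = 1.
  m = 1010 → c = 01010011, weight = 4.
  m = 0110 → c = 10001000, weight = 2.
  m = 1110 → c = 11011010, weight = 5.
  m = 0001 → c = 01000111, weight = 4.
  m = 1001 → c = 00010101, weight = 3.
  m = 0101 → c = 11001110, weight = 5.
  m = 1101 → c = 10011100, weight = 4.
  m = 0011 → c = 01000110, weight = 3.
  m = 1011 → c = 00010100, weight = 2.
  m = 0111 → c = 11001111, weight = 6.
  m = 1111 → c = 10011101, weight = 5.
Tally weights:
  weight 0: 1 codewords.
  weight 1: 1 codewords.
  weight 2: 2 codewords.
  weight 3: 4 codewords.
  weight 4: 3 codewords.
  weight 5: 3 codewords.
  weight 6: 2 codewords.
Minimum distance d = smallest w > 0 with A_w > 0 = 1.
Sanity: Σ A_w = 16 = 2^4 = 16 ✓.


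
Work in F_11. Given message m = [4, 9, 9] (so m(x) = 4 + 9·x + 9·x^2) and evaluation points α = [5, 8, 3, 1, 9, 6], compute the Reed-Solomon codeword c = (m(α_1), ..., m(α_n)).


c = [10, 3, 2, 0, 0, 8]

Message polynomial: m(x) = 4 + 9·x + 9·x^2 (mod 11).
For each evaluation point α_i, compute m(α_i) mod 11:
  α_1 = 5: Horner steps 9 → 10 → 10, so m(5) = 10.
  α_2 = 8: Horner steps 9 → 4 → 3, so m(8) = 3.
  α_3 = 3: Horner steps 9 → 3 → 2, so m(3) = 2.
  α_4 = 1: Horner steps 9 → 7 → 0, so m(1) = 0.
  α_5 = 9: Horner steps 9 → 2 → 0, so m(9) = 0.
  α_6 = 6: Horner steps 9 → 8 → 8, so m(6) = 8.
Codeword c = [10, 3, 2, 0, 0, 8] ∈ F_11^6.
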